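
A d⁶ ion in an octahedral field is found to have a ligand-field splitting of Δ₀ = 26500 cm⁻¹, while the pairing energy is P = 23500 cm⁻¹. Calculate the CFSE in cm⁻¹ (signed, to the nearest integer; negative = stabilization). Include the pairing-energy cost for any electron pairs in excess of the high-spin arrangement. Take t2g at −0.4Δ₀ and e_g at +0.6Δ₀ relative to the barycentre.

Δ₀ > P, so pairing is preferred: the ground state is low-spin.
That gives t2g^6 e_g^0.
Orbital CFSE = -2.4Δ₀ = -2.4 × 26500 = -63600 cm⁻¹.
Excess pairs vs high-spin: 3 − 1 = 2; pairing cost = +47000 cm⁻¹.
Net CFSE = -63600 + 47000 = -16600 cm⁻¹.

-16600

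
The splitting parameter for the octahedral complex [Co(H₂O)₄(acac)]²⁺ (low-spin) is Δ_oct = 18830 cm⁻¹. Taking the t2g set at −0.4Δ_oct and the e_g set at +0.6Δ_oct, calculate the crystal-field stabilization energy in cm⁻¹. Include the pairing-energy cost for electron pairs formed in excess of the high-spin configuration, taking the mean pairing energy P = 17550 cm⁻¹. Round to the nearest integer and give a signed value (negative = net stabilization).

Ligand charges: 4×(+0) from H₂O and 1×(-1) from acac⁻ sum to -1; with overall charge +2, Co is +3.
Co sits in group 9; removing 3 electrons leaves Co³⁺ with 9 − 3 = 6 d electrons.
Configuration: t2g^6 e_g^0.
CFSE(orbital) = 6×(-0.4Δ_oct) + 0×(0.6Δ_oct) = -2.4Δ_oct; with Δ_oct = 18830 cm⁻¹ that is -45192 cm⁻¹.
Relative to high-spin t2g^4 e_g^2 (1 paired), the low-spin configuration has 2 additional pairs, contributing +2 × 17550 = +35100 cm⁻¹.
Overall CFSE = -45192 + 35100 = -10092 cm⁻¹.

-10092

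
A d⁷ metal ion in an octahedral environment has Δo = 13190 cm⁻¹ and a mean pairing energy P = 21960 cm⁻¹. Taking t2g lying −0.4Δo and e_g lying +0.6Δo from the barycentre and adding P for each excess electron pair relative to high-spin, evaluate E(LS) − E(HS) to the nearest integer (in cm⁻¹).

8770

In the high-spin limit (t2g^5 e_g^2) the orbital term is -0.8Δo = -10552 cm⁻¹, with no excess pairing.
Low-spin: t2g^6 e_g^1, orbital CFSE = -1.8Δo = -23742 cm⁻¹; plus 1 excess pair × P = +21960 cm⁻¹; total -1782 cm⁻¹.
Thus E(LS) − E(HS) = 8770 cm⁻¹.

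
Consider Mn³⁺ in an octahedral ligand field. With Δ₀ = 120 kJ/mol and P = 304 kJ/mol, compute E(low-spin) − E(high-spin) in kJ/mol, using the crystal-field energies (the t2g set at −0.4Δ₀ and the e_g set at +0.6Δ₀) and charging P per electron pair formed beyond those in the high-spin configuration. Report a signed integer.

Group 7 minus oxidation state +3 gives a d⁴ configuration for Mn³⁺.
High-spin d⁴ fills as t2g^3 e_g^1 with CFSE 3(−0.4) + 1(+0.6) = -0.6Δ₀ = -72 kJ/mol.
Low-spin: t2g^4 e_g^0, orbital CFSE = -1.6Δ₀ = -192 kJ/mol; plus 1 excess pair × P = +304 kJ/mol; total 112 kJ/mol.
E(LS) − E(HS) = 112 − (-72) = 184 kJ/mol.

184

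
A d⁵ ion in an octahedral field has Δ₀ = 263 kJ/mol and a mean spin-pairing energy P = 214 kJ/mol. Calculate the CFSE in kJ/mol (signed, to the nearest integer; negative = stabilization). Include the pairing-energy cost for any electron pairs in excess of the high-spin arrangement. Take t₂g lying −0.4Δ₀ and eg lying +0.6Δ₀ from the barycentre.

Δ₀ > P, so pairing is preferred: the ground state is low-spin.
Configuration: t₂g⁵ eg⁰.
Orbital CFSE = -2.0Δ₀ = -2.0 × 263 = -526 kJ/mol.
Excess pairs vs high-spin: 2 − 0 = 2; pairing cost = +428 kJ/mol.
Net CFSE = -526 + 428 = -98 kJ/mol.

-98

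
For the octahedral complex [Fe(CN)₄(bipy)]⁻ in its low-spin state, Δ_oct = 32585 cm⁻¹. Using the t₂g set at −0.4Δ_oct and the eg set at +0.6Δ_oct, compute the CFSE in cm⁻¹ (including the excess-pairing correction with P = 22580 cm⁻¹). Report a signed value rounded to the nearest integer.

Ligand charges: 4×(-1) from CN⁻ and 1×(+0) from bipy sum to -4; with overall charge -1, Fe is +3.
Fe sits in group 8; removing 3 electrons leaves Fe³⁺ with 8 − 3 = 5 d electrons.
Electron filling gives t₂g⁵ eg⁰.
The orbital stabilization is -2.0Δ_oct = -2.0 × 32585 = -65170 cm⁻¹.
High-spin d⁵ would be t₂g³ eg² with 0 pairs; low-spin has 2, so 2 excess pairs cost +2P = +45160 cm⁻¹.
Overall CFSE = -65170 + 45160 = -20010 cm⁻¹.

-20010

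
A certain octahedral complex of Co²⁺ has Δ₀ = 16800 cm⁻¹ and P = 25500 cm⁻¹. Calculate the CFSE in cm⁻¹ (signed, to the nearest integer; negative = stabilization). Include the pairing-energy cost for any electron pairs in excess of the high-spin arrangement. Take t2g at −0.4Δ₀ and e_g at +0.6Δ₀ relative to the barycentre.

Group 9 minus oxidation state +2 gives a d⁷ configuration for Co²⁺.
Here Δ₀ < P (16800 < 25500), so the high-spin state is favoured.
That gives t2g^5 e_g^2.
Orbital CFSE = -0.8Δ₀ = -0.8 × 16800 = -13440 cm⁻¹.
High-spin has no excess pairs, so no pairing correction applies.

-13440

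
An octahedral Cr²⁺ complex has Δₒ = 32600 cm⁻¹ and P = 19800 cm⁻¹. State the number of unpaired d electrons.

2

Cr is in group 6, so Cr²⁺ is d⁴ (6 − 2 = 4).
Here Δₒ > P (32600 > 19800), so the low-spin state is favoured.
Configuration: t₂g⁴ eg⁰.
Unpaired electrons: 2.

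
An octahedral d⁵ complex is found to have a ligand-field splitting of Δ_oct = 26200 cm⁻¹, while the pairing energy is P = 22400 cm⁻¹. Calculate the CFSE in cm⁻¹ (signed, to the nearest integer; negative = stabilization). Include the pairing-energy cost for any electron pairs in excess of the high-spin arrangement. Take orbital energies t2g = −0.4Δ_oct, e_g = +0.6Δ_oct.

-7600

Here Δ_oct > P (26200 > 22400), so the low-spin state is favoured.
Configuration: t2g^5 e_g^0.
Orbital CFSE = -2.0Δ_oct = -2.0 × 26200 = -52400 cm⁻¹.
Excess pairs vs high-spin: 2 − 0 = 2; pairing cost = +44800 cm⁻¹.
Net CFSE = -52400 + 44800 = -7600 cm⁻¹.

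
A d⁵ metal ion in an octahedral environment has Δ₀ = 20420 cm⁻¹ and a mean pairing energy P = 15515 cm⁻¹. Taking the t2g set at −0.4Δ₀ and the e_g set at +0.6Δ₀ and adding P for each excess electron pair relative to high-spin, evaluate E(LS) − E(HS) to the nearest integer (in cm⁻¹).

-9810

In the high-spin limit (t2g^3 e_g^2) the orbital term is 0.0Δ₀ = 0 cm⁻¹, with no excess pairing.
For low-spin the configuration is t2g^5 e_g^0: orbital energy -2.0 × 20420 = -40840 cm⁻¹, and 2 additional pairs relative to high-spin add 31030 cm⁻¹, giving -9810 cm⁻¹.
Thus E(LS) − E(HS) = -9810 cm⁻¹.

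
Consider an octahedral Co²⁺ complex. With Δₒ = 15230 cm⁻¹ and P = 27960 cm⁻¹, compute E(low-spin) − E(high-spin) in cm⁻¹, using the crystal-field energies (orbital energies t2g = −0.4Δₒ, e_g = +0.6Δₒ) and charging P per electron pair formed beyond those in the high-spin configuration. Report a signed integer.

Co²⁺: group 9, so d-count = 9 − 2 = 7.
High-spin d⁷ fills as t2g^5 e_g^2 with CFSE 5(−0.4) + 2(+0.6) = -0.8Δₒ = -12184 cm⁻¹.
Low-spin: t2g^6 e_g^1, orbital CFSE = -1.8Δₒ = -27414 cm⁻¹; plus 1 excess pair × P = +27960 cm⁻¹; total 546 cm⁻¹.
The difference is 546 − (-12184) = 12730 cm⁻¹, so high-spin lies lower.

12730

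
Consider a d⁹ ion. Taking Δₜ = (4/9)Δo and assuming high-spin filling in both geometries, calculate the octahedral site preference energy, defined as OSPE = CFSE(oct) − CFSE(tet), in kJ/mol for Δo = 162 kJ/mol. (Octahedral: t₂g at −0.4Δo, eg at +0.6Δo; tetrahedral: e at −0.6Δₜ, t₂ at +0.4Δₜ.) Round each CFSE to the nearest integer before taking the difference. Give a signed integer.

-68

In an octahedral site d⁹ (HS) is t₂g⁶ eg³, giving CFSE(oct) = -0.6Δo = -97 kJ/mol.
Tetrahedral e⁴ t₂⁵ gives -0.4Δₜ = -0.4 × (4/9) × 162 = -29 kJ/mol.
Subtracting, OSPE = -97 − (-29) = -68 kJ/mol.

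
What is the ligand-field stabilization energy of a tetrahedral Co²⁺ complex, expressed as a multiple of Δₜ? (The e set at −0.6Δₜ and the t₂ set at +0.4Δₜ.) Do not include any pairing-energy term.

-1.2 Δₜ

Co is in group 9, so Co²⁺ is d⁷ (9 − 2 = 7).
Tetrahedral fields are weak (Δₜ ≈ 4/9 Δₒ), so electrons fill high-spin.
Configuration: e⁴ t₂³.
CFSE = 4(-0.6Δₜ) + 3(0.4Δₜ) = -2.4Δₜ + 1.2Δₜ = -1.2Δₜ.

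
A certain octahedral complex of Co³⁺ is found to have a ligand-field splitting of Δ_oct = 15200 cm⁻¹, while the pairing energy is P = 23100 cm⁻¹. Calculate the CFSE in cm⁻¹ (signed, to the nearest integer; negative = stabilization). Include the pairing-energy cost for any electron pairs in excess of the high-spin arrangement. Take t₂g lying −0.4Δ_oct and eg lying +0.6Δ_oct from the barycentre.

Co is in group 9, so Co³⁺ is d⁶ (9 − 3 = 6).
Here Δ_oct < P (15200 < 23100), so the high-spin state is favoured.
Filling d⁶ accordingly: t₂g⁴ eg².
Orbital CFSE = -0.4Δ_oct = -0.4 × 15200 = -6080 cm⁻¹.
High-spin has no excess pairs, so no pairing correction applies.

-6080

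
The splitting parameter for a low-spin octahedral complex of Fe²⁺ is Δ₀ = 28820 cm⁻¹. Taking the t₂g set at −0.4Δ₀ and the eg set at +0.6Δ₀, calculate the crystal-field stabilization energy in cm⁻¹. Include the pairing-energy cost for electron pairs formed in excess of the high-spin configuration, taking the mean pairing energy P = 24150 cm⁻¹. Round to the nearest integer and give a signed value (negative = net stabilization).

Fe is in group 8, so Fe²⁺ is d⁶ (8 − 2 = 6).
Electron filling gives t₂g⁶ eg⁰.
Orbital CFSE = 6(-0.4) + 0(0.6) = -2.4Δ₀ = -2.4 × 28820 = -69168 cm⁻¹.
High-spin d⁶ would be t₂g⁴ eg² with 1 pair; low-spin has 3, so 2 excess pairs cost +2P = +48300 cm⁻¹.
Combining: -69168 + 48300 = -20868 cm⁻¹.

-20868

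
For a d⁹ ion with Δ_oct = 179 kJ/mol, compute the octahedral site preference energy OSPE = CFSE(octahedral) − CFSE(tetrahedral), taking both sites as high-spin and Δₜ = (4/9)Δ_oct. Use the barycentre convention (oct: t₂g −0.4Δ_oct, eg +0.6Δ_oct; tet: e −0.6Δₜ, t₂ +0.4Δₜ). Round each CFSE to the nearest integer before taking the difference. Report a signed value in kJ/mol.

-75

Octahedral (high-spin): t₂g⁶ eg³, CFSE = 6(−0.4) + 3(+0.6) = -0.6Δ_oct = -0.6 × 179 = -107 kJ/mol.
Tetrahedral e⁴ t₂⁵ gives -0.4Δₜ = -0.4 × (4/9) × 179 = -32 kJ/mol.
OSPE = CFSE(oct) − CFSE(tet) = -107 − (-32) = -75 kJ/mol.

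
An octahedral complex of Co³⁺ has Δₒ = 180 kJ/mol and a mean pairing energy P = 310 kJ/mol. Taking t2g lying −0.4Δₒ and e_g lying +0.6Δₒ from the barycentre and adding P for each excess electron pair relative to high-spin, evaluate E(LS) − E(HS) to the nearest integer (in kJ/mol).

Co³⁺: group 9, so d-count = 9 − 3 = 6.
High-spin d⁶ fills as t2g^4 e_g^2 with CFSE 4(−0.4) + 2(+0.6) = -0.4Δₒ = -72 kJ/mol.
Low-spin t2g^6 e_g^0 gives -2.4Δₒ = -432 kJ/mol, but forming 2 extra pairs costs 2P = 620 kJ/mol, so E(LS) = -432 + 620 = 188 kJ/mol.
Thus E(LS) − E(HS) = 260 kJ/mol.

260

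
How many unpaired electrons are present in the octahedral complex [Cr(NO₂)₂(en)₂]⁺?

3

Ligand charges: 2×(-1) from NO₂⁻ and 2×(+0) from en sum to -2; with overall charge +1, Cr is +3.
Cr³⁺: group 6, so d-count = 6 − 3 = 3.
Configuration: t2g^3 e_g^0, giving 3 unpaired electrons.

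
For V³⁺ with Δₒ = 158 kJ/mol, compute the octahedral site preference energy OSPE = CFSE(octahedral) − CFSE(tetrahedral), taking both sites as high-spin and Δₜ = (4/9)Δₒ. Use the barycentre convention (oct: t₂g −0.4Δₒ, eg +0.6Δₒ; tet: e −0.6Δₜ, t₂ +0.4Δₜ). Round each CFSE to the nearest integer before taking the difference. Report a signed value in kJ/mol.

-42

V is in group 5, so V³⁺ is d² (5 − 3 = 2).
Octahedral high-spin t₂g² eg⁰: CFSE = -0.8 × 158 = -126 kJ/mol.
In a tetrahedral site the filling is e² t₂⁰: CFSE(tet) = -1.2Δₜ = -1.2 × (4/9)(158) = -84 kJ/mol.
OSPE = -126 − (-84) = -42 kJ/mol.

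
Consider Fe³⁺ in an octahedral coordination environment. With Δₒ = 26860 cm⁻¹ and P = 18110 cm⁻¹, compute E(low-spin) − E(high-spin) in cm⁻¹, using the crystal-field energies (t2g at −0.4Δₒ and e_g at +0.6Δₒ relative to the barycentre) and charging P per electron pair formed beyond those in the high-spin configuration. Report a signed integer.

-17500

Fe³⁺: group 8, so d-count = 8 − 3 = 5.
High-spin d⁵ fills as t2g^3 e_g^2 with CFSE 3(−0.4) + 2(+0.6) = 0.0Δₒ = 0 cm⁻¹.
Low-spin: t2g^5 e_g^0, orbital CFSE = -2.0Δₒ = -53720 cm⁻¹; plus 2 excess pairs × P = +36220 cm⁻¹; total -17500 cm⁻¹.
The difference is -17500 − (0) = -17500 cm⁻¹, so low-spin lies lower.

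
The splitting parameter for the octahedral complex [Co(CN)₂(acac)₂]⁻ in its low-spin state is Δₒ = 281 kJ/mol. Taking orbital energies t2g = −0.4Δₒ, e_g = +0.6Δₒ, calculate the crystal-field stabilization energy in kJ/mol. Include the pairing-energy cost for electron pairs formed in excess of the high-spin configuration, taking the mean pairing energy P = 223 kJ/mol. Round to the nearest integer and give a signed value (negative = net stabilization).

Ligand charges: 2×(-1) from CN⁻ and 2×(-1) from acac⁻ sum to -4; with overall charge -1, Co is +3.
Co sits in group 9; removing 3 electrons leaves Co³⁺ with 9 − 3 = 6 d electrons.
The d⁶ electrons fill as t2g^6 e_g^0.
The orbital stabilization is -2.4Δₒ = -2.4 × 281 = -674 kJ/mol.
Relative to high-spin t2g^4 e_g^2 (1 paired), the low-spin configuration has 2 additional pairs, contributing +2 × 223 = +446 kJ/mol.
Overall CFSE = -674 + 446 = -228 kJ/mol.

-228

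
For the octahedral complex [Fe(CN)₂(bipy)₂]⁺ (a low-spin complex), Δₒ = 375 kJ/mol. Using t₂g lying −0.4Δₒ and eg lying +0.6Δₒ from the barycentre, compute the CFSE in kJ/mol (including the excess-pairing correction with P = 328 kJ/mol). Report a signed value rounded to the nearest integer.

Ligand charges: 2×(-1) from CN⁻ and 2×(+0) from bipy sum to -2; with overall charge +1, Fe is +3.
Fe³⁺: group 8, so d-count = 8 − 3 = 5.
The d⁵ electrons fill as t₂g⁵ eg⁰.
The orbital stabilization is -2.0Δₒ = -2.0 × 375 = -750 kJ/mol.
Pairing penalty: 2 pairs vs 0 in the high-spin reference → 2 extra × P = 656 kJ/mol.
Overall CFSE = -750 + 656 = -94 kJ/mol.

-94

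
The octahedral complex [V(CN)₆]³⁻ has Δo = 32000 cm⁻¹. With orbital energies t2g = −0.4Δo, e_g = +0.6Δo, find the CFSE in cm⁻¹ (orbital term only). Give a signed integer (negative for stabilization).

-25600

Each CN⁻ contributes -1; 6 × (-1) = -6. With overall charge -3, V is in the +3 oxidation state.
V sits in group 5; removing 3 electrons leaves V³⁺ with 5 − 3 = 2 d electrons.
Configuration: t2g^2 e_g^0.
The orbital stabilization is -0.8Δo = -0.8 × 32000 = -25600 cm⁻¹.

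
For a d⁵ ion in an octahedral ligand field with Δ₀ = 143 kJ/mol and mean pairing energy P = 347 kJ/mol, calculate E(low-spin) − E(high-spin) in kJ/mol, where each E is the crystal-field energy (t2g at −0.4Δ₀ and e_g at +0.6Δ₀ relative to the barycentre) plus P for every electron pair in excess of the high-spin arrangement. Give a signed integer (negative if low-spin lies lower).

408

In the high-spin limit (t2g^3 e_g^2) the orbital term is 0.0Δ₀ = 0 kJ/mol, with no excess pairing.
Low-spin: t2g^5 e_g^0, orbital CFSE = -2.0Δ₀ = -286 kJ/mol; plus 2 excess pairs × P = +694 kJ/mol; total 408 kJ/mol.
Thus E(LS) − E(HS) = 408 kJ/mol.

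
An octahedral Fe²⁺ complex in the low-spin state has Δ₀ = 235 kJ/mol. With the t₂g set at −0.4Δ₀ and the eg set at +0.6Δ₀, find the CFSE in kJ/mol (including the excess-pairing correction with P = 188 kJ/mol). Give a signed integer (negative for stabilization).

Group 8 minus oxidation state +2 gives a d⁶ configuration for Fe²⁺.
Electron filling gives t₂g⁶ eg⁰.
The orbital stabilization is -2.4Δ₀ = -2.4 × 235 = -564 kJ/mol.
High-spin d⁶ would be t₂g⁴ eg² with 1 pair; low-spin has 3, so 2 excess pairs cost +2P = +376 kJ/mol.
Net CFSE = -564 + 376 = -188 kJ/mol.

-188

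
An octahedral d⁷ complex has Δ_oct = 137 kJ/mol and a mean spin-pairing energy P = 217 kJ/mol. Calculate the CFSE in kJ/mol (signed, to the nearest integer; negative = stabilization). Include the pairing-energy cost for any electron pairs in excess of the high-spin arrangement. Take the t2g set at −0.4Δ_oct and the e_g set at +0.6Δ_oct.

-110

Here Δ_oct < P (137 < 217), so the high-spin state is favoured.
Filling d⁷ accordingly: t2g^5 e_g^2.
Orbital CFSE = -0.8Δ_oct = -0.8 × 137 = -110 kJ/mol.
High-spin has no excess pairs, so no pairing correction applies.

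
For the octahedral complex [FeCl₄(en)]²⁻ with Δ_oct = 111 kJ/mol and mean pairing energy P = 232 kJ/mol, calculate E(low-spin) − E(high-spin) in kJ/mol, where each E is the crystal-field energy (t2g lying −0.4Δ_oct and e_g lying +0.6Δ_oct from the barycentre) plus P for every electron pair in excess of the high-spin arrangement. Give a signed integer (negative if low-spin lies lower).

Ligand charges: 4×(-1) from Cl⁻ and 1×(+0) from en sum to -4; with overall charge -2, Fe is +2.
Fe is in group 8, so Fe²⁺ is d⁶ (8 − 2 = 6).
High-spin: t2g^4 e_g^2, CFSE = -0.4Δ_oct = -44 kJ/mol.
Low-spin: t2g^6 e_g^0, orbital CFSE = -2.4Δ_oct = -266 kJ/mol; plus 2 excess pairs × P = +464 kJ/mol; total 198 kJ/mol.
Thus E(LS) − E(HS) = 242 kJ/mol.

242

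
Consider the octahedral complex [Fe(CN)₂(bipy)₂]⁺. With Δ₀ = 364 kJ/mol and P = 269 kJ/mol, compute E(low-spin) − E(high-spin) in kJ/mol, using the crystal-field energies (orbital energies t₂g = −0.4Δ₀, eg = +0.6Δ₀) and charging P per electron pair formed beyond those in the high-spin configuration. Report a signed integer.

Ligand charges: 2×(-1) from CN⁻ and 2×(+0) from bipy sum to -2; with overall charge +1, Fe is +3.
Fe is in group 8, so Fe³⁺ is d⁵ (8 − 3 = 5).
In the high-spin limit (t₂g³ eg²) the orbital term is 0.0Δ₀ = 0 kJ/mol, with no excess pairing.
For low-spin the configuration is t₂g⁵ eg⁰: orbital energy -2.0 × 364 = -728 kJ/mol, and 2 additional pairs relative to high-spin add 538 kJ/mol, giving -190 kJ/mol.
The difference is -190 − (0) = -190 kJ/mol, so low-spin lies lower.

-190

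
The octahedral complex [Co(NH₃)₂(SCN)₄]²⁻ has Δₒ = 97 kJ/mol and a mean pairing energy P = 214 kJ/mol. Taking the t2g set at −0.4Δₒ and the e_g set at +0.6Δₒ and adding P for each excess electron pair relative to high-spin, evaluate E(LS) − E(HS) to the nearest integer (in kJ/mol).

Ligand charges: 2×(+0) from NH₃ and 4×(-1) from SCN⁻ sum to -4; with overall charge -2, Co is +2.
Group 9 minus oxidation state +2 gives a d⁷ configuration for Co²⁺.
High-spin d⁷ fills as t2g^5 e_g^2 with CFSE 5(−0.4) + 2(+0.6) = -0.8Δₒ = -78 kJ/mol.
Low-spin: t2g^6 e_g^1, orbital CFSE = -1.8Δₒ = -175 kJ/mol; plus 1 excess pair × P = +214 kJ/mol; total 39 kJ/mol.
E(LS) − E(HS) = 39 − (-78) = 117 kJ/mol.

117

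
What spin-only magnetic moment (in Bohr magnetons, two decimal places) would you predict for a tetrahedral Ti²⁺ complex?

2.83 Bohr magnetons

Ti²⁺: group 4, so d-count = 4 − 2 = 2.
With tetrahedral geometry the complex is necessarily high-spin.
Configuration: e² t₂⁰ → 2 unpaired electrons.
μ(spin-only) = √[2(2+2)] = √8 ≈ 2.83 Bohr magnetons.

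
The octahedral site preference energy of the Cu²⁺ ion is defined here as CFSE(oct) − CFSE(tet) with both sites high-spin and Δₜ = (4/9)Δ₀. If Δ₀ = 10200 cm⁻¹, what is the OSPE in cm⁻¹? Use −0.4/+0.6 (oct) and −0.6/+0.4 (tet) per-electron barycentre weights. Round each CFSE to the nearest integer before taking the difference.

-4307

Cu is in group 11, so Cu²⁺ is d⁹ (11 − 2 = 9).
Octahedral (high-spin): t2g^6 e_g^3, CFSE = 6(−0.4) + 3(+0.6) = -0.6Δ₀ = -0.6 × 10200 = -6120 cm⁻¹.
Tetrahedral e^4 t2^5 gives -0.4Δₜ = -0.4 × (4/9) × 10200 = -1813 cm⁻¹.
OSPE = -6120 − (-1813) = -4307 cm⁻¹.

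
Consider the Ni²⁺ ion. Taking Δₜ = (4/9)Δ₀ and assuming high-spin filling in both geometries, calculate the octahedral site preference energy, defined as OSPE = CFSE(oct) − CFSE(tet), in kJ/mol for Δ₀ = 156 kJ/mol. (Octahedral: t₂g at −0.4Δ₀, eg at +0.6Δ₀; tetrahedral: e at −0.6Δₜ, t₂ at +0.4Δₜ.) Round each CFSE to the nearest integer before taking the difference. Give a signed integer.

Ni²⁺: group 10, so d-count = 10 − 2 = 8.
Octahedral high-spin t2g^6 e_g^2: CFSE = -1.2 × 156 = -187 kJ/mol.
Tetrahedral: e^4 t2^4, CFSE = 4(−0.6) + 4(+0.4) = -0.8Δₜ = -0.8 × (4/9) × 156 = -55 kJ/mol.
OSPE = CFSE(oct) − CFSE(tet) = -187 − (-55) = -132 kJ/mol.

-132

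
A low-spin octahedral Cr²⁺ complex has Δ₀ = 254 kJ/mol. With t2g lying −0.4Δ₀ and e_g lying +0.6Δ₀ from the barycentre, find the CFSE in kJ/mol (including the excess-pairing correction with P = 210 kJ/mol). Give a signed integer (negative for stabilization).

-196

Cr sits in group 6; removing 2 electrons leaves Cr²⁺ with 6 − 2 = 4 d electrons.
Configuration: t2g^4 e_g^0.
CFSE(orbital) = 4×(-0.4Δ₀) + 0×(0.6Δ₀) = -1.6Δ₀; with Δ₀ = 254 kJ/mol that is -406 kJ/mol.
Relative to high-spin t2g^3 e_g^1 (0 paired), the low-spin configuration has 1 additional pair, contributing +1 × 210 = +210 kJ/mol.
Net CFSE = -406 + 210 = -196 kJ/mol.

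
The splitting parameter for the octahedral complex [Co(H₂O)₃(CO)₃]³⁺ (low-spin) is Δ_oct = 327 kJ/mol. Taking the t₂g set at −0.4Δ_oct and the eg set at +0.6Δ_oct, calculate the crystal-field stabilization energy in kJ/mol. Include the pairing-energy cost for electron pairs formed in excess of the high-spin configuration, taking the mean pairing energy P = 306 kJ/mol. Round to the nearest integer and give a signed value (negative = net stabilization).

-173

Ligand charges: 3×(+0) from H₂O and 3×(+0) from CO sum to +0; with overall charge +3, Co is +3.
Group 9 minus oxidation state +3 gives a d⁶ configuration for Co³⁺.
The d⁶ electrons fill as t₂g⁶ eg⁰.
The orbital stabilization is -2.4Δ_oct = -2.4 × 327 = -785 kJ/mol.
High-spin d⁶ would be t₂g⁴ eg² with 1 pair; low-spin has 3, so 2 excess pairs cost +2P = +612 kJ/mol.
Combining: -785 + 612 = -173 kJ/mol.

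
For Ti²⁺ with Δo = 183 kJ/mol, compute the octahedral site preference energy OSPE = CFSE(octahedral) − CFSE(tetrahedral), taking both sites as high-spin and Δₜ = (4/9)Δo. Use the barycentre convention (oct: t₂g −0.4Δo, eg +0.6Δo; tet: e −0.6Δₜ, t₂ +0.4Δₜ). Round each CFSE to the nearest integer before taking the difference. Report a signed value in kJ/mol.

Ti²⁺: group 4, so d-count = 4 − 2 = 2.
Octahedral high-spin t₂g² eg⁰: CFSE = -0.8 × 183 = -146 kJ/mol.
Tetrahedral: e² t₂⁰, CFSE = 2(−0.6) + 0(+0.4) = -1.2Δₜ = -1.2 × (4/9) × 183 = -98 kJ/mol.
OSPE = -146 − (-98) = -48 kJ/mol.

-48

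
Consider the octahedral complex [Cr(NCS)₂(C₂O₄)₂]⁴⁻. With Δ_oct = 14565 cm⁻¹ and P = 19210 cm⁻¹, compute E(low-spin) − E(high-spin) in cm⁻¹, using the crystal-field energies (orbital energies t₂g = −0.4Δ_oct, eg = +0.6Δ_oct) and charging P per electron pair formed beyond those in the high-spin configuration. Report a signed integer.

Ligand charges: 2×(-1) from NCS⁻ and 2×(-2) from C₂O₄²⁻ sum to -6; with overall charge -4, Cr is +2.
Group 6 minus oxidation state +2 gives a d⁴ configuration for Cr²⁺.
In the high-spin limit (t₂g³ eg¹) the orbital term is -0.6Δ_oct = -8739 cm⁻¹, with no excess pairing.
Low-spin t₂g⁴ eg⁰ gives -1.6Δ_oct = -23304 cm⁻¹, but forming 1 extra pair costs 1P = 19210 cm⁻¹, so E(LS) = -23304 + 19210 = -4094 cm⁻¹.
Thus E(LS) − E(HS) = 4645 cm⁻¹.

4645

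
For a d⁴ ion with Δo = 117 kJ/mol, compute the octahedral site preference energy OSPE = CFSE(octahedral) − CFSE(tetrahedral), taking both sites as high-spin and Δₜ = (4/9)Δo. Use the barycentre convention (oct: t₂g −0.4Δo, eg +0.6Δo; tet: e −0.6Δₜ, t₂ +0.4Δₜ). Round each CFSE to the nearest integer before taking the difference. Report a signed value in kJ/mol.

-49

Octahedral (high-spin): t2g^3 e_g^1, CFSE = 3(−0.4) + 1(+0.6) = -0.6Δo = -0.6 × 117 = -70 kJ/mol.
Tetrahedral e^2 t2^2 gives -0.4Δₜ = -0.4 × (4/9) × 117 = -21 kJ/mol.
OSPE = CFSE(oct) − CFSE(tet) = -70 − (-21) = -49 kJ/mol.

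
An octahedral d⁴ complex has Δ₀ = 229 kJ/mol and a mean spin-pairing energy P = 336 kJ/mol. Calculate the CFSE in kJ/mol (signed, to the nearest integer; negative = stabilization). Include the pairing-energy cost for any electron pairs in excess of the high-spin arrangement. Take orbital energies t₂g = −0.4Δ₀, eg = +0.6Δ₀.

Here Δ₀ < P (229 < 336), so the high-spin state is favoured.
Filling d⁴ accordingly: t₂g³ eg¹.
Orbital CFSE = -0.6Δ₀ = -0.6 × 229 = -137 kJ/mol.
High-spin has no excess pairs, so no pairing correction applies.

-137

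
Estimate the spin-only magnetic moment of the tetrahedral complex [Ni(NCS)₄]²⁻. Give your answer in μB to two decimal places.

Each NCS⁻ contributes -1; 4 × (-1) = -4. With overall charge -2, Ni is in the +2 oxidation state.
Ni²⁺: group 10, so d-count = 10 − 2 = 8.
With tetrahedral geometry the complex is necessarily high-spin.
Configuration: e⁴ t₂⁴ → 2 unpaired electrons.
μ(spin-only) = √[2(2+2)] = √8 ≈ 2.83 μB.

2.83 μB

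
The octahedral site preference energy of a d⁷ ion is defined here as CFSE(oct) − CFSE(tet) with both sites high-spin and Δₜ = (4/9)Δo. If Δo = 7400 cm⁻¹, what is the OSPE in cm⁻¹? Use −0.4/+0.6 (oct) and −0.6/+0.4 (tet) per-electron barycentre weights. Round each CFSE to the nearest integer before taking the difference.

In an octahedral site d⁷ (HS) is t2g^5 e_g^2, giving CFSE(oct) = -0.8Δo = -5920 cm⁻¹.
Tetrahedral e^4 t2^3 gives -1.2Δₜ = -1.2 × (4/9) × 7400 = -3947 cm⁻¹.
OSPE = -5920 − (-3947) = -1973 cm⁻¹.

-1973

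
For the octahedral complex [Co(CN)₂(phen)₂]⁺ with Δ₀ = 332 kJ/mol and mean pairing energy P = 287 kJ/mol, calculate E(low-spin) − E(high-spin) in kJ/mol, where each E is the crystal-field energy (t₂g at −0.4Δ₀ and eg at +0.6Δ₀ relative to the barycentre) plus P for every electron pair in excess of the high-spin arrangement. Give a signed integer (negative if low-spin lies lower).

-90

Ligand charges: 2×(-1) from CN⁻ and 2×(+0) from phen sum to -2; with overall charge +1, Co is +3.
Co is in group 9, so Co³⁺ is d⁶ (9 − 3 = 6).
High-spin: t₂g⁴ eg², CFSE = -0.4Δ₀ = -133 kJ/mol.
For low-spin the configuration is t₂g⁶ eg⁰: orbital energy -2.4 × 332 = -797 kJ/mol, and 2 additional pairs relative to high-spin add 574 kJ/mol, giving -223 kJ/mol.
E(LS) − E(HS) = -223 − (-133) = -90 kJ/mol.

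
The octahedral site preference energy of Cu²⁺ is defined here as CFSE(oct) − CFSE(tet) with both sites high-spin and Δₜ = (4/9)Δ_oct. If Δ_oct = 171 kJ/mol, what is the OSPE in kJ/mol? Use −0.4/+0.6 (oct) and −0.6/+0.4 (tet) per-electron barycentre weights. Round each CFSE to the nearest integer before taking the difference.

Cu is in group 11, so Cu²⁺ is d⁹ (11 − 2 = 9).
Octahedral (high-spin): t2g^6 e_g^3, CFSE = 6(−0.4) + 3(+0.6) = -0.6Δ_oct = -0.6 × 171 = -103 kJ/mol.
In a tetrahedral site the filling is e^4 t2^5: CFSE(tet) = -0.4Δₜ = -0.4 × (4/9)(171) = -30 kJ/mol.
Subtracting, OSPE = -103 − (-30) = -73 kJ/mol.

-73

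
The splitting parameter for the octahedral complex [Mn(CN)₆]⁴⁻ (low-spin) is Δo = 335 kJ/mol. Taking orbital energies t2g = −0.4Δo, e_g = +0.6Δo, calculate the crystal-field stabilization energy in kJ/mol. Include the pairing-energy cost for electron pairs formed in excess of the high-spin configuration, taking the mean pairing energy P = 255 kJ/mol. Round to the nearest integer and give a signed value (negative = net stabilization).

-160

Each CN⁻ contributes -1; 6 × (-1) = -6. With overall charge -4, Mn is in the +2 oxidation state.
Group 7 minus oxidation state +2 gives a d⁵ configuration for Mn²⁺.
The d⁵ electrons fill as t2g^5 e_g^0.
The orbital stabilization is -2.0Δo = -2.0 × 335 = -670 kJ/mol.
High-spin d⁵ would be t2g^3 e_g^2 with 0 pairs; low-spin has 2, so 2 excess pairs cost +2P = +510 kJ/mol.
Overall CFSE = -670 + 510 = -160 kJ/mol.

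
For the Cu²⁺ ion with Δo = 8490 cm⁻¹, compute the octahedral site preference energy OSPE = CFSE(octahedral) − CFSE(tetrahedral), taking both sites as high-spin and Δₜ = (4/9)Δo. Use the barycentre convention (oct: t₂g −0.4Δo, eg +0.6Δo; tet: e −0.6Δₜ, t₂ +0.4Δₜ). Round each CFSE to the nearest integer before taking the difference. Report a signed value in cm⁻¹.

Cu sits in group 11; removing 2 electrons leaves Cu²⁺ with 11 − 2 = 9 d electrons.
Octahedral (high-spin): t₂g⁶ eg³, CFSE = 6(−0.4) + 3(+0.6) = -0.6Δo = -0.6 × 8490 = -5094 cm⁻¹.
Tetrahedral: e⁴ t₂⁵, CFSE = 4(−0.6) + 5(+0.4) = -0.4Δₜ = -0.4 × (4/9) × 8490 = -1509 cm⁻¹.
OSPE = CFSE(oct) − CFSE(tet) = -5094 − (-1509) = -3585 cm⁻¹.

-3585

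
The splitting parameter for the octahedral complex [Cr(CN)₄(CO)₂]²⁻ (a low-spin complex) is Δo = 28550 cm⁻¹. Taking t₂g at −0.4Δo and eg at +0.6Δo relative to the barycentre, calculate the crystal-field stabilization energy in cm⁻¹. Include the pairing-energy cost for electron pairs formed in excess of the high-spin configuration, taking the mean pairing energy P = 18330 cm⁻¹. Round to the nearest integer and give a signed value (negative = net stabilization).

Ligand charges: 4×(-1) from CN⁻ and 2×(+0) from CO sum to -4; with overall charge -2, Cr is +2.
Group 6 minus oxidation state +2 gives a d⁴ configuration for Cr²⁺.
Configuration: t₂g⁴ eg⁰.
The orbital stabilization is -1.6Δo = -1.6 × 28550 = -45680 cm⁻¹.
Relative to high-spin t₂g³ eg¹ (0 paired), the low-spin configuration has 1 additional pair, contributing +1 × 18330 = +18330 cm⁻¹.
Overall CFSE = -45680 + 18330 = -27350 cm⁻¹.

-27350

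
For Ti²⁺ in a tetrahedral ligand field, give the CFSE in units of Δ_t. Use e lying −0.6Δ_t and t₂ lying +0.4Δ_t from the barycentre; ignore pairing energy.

-1.2 Δ_t

Ti is in group 4, so Ti²⁺ is d² (4 − 2 = 2).
Tetrahedral fields are weak (Δₜ ≈ 4/9 Δₒ), so electrons fill high-spin.
Configuration: e² t₂⁰.
CFSE = 2(-0.6Δ_t) + 0(0.4Δ_t) = -1.2Δ_t + 0.0Δ_t = -1.2Δ_t.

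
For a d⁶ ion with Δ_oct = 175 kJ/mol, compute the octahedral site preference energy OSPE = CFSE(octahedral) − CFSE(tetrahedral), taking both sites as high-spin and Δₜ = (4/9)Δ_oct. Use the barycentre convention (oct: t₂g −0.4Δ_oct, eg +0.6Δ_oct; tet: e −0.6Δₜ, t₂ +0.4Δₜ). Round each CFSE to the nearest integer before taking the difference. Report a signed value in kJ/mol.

Octahedral (high-spin): t2g^4 e_g^2, CFSE = 4(−0.4) + 2(+0.6) = -0.4Δ_oct = -0.4 × 175 = -70 kJ/mol.
Tetrahedral e^3 t2^3 gives -0.6Δₜ = -0.6 × (4/9) × 175 = -47 kJ/mol.
Subtracting, OSPE = -70 − (-47) = -23 kJ/mol.

-23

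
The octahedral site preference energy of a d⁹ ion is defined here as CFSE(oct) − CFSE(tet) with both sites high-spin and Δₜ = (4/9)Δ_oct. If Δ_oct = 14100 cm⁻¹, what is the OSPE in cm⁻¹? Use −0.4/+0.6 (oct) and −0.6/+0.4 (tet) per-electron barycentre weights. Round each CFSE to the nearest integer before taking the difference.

Octahedral high-spin t₂g⁶ eg³: CFSE = -0.6 × 14100 = -8460 cm⁻¹.
In a tetrahedral site the filling is e⁴ t₂⁵: CFSE(tet) = -0.4Δₜ = -0.4 × (4/9)(14100) = -2507 cm⁻¹.
Subtracting, OSPE = -8460 − (-2507) = -5953 cm⁻¹.

-5953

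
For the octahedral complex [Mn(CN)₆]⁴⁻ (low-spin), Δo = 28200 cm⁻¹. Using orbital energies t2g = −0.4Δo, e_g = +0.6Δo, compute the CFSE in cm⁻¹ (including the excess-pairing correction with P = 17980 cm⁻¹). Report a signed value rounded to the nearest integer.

-20440

Each CN⁻ contributes -1; 6 × (-1) = -6. With overall charge -4, Mn is in the +2 oxidation state.
Mn is in group 7, so Mn²⁺ is d⁵ (7 − 2 = 5).
The d⁵ electrons fill as t2g^5 e_g^0.
The orbital stabilization is -2.0Δo = -2.0 × 28200 = -56400 cm⁻¹.
Pairing penalty: 2 pairs vs 0 in the high-spin reference → 2 extra × P = 35960 cm⁻¹.
Net CFSE = -56400 + 35960 = -20440 cm⁻¹.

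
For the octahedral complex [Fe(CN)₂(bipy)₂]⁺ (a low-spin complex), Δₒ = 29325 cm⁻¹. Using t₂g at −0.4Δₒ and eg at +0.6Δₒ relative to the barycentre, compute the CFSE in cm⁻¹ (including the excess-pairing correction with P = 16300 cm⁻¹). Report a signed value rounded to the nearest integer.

Ligand charges: 2×(-1) from CN⁻ and 2×(+0) from bipy sum to -2; with overall charge +1, Fe is +3.
Fe sits in group 8; removing 3 electrons leaves Fe³⁺ with 8 − 3 = 5 d electrons.
Electron filling gives t₂g⁵ eg⁰.
The orbital stabilization is -2.0Δₒ = -2.0 × 29325 = -58650 cm⁻¹.
High-spin d⁵ would be t₂g³ eg² with 0 pairs; low-spin has 2, so 2 excess pairs cost +2P = +32600 cm⁻¹.
Combining: -58650 + 32600 = -26050 cm⁻¹.

-26050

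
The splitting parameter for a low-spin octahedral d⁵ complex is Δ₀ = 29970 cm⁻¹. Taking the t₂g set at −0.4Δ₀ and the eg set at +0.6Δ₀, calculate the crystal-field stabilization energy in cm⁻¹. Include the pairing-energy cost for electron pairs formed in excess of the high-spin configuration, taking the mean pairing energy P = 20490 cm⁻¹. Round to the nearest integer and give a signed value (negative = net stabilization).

Electron filling gives t₂g⁵ eg⁰.
The orbital stabilization is -2.0Δ₀ = -2.0 × 29970 = -59940 cm⁻¹.
Pairing penalty: 2 pairs vs 0 in the high-spin reference → 2 extra × P = 40980 cm⁻¹.
Combining: -59940 + 40980 = -18960 cm⁻¹.

-18960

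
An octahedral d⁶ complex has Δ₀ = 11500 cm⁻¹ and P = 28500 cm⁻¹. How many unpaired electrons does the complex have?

4

With Δ₀ < P the complex is high-spin.
Configuration: t2g^4 e_g^2.
Unpaired electrons: 4.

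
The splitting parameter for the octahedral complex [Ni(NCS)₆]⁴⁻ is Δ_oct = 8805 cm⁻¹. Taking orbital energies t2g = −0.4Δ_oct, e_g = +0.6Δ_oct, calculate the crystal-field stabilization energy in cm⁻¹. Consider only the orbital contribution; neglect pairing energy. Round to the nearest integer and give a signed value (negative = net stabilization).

-10566

Each NCS⁻ contributes -1; 6 × (-1) = -6. With overall charge -4, Ni is in the +2 oxidation state.
Ni is in group 10, so Ni²⁺ is d⁸ (10 − 2 = 8).
The d⁸ electrons fill as t2g^6 e_g^2.
CFSE(orbital) = 6×(-0.4Δ_oct) + 2×(0.6Δ_oct) = -1.2Δ_oct; with Δ_oct = 8805 cm⁻¹ that is -10566 cm⁻¹.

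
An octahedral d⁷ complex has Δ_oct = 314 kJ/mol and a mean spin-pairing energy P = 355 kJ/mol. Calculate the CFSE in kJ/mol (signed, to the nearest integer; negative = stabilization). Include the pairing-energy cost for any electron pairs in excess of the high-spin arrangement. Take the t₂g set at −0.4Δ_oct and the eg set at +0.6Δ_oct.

Since Δ_oct = 314 kJ/mol < P = 355 kJ/mol, the complex adopts the high-spin configuration.
Configuration: t₂g⁵ eg².
Orbital CFSE = -0.8Δ_oct = -0.8 × 314 = -251 kJ/mol.
High-spin has no excess pairs, so no pairing correction applies.

-251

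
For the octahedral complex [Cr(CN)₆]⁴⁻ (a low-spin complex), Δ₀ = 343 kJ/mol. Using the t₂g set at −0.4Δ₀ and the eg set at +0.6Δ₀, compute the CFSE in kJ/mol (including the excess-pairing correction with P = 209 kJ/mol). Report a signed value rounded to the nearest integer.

-340

Each CN⁻ contributes -1; 6 × (-1) = -6. With overall charge -4, Cr is in the +2 oxidation state.
Cr sits in group 6; removing 2 electrons leaves Cr²⁺ with 6 − 2 = 4 d electrons.
Configuration: t₂g⁴ eg⁰.
CFSE(orbital) = 4×(-0.4Δ₀) + 0×(0.6Δ₀) = -1.6Δ₀; with Δ₀ = 343 kJ/mol that is -549 kJ/mol.
High-spin d⁴ would be t₂g³ eg¹ with 0 pairs; low-spin has 1, so 1 excess pair costs +1P = +209 kJ/mol.
Combining: -549 + 209 = -340 kJ/mol.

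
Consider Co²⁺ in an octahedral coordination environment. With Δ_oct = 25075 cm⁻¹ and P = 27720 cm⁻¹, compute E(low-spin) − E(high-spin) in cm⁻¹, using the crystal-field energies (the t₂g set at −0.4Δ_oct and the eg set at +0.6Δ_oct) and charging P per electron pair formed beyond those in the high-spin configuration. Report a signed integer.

Group 9 minus oxidation state +2 gives a d⁷ configuration for Co²⁺.
High-spin d⁷ fills as t₂g⁵ eg² with CFSE 5(−0.4) + 2(+0.6) = -0.8Δ_oct = -20060 cm⁻¹.
Low-spin t₂g⁶ eg¹ gives -1.8Δ_oct = -45135 cm⁻¹, but forming 1 extra pair costs 1P = 27720 cm⁻¹, so E(LS) = -45135 + 27720 = -17415 cm⁻¹.
The difference is -17415 − (-20060) = 2645 cm⁻¹, so high-spin lies lower.

2645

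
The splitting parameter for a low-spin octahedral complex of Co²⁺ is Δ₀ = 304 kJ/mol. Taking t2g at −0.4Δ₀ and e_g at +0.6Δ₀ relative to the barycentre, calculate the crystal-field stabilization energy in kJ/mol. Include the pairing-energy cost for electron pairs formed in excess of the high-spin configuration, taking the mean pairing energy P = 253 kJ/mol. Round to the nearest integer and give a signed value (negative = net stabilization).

Co is in group 9, so Co²⁺ is d⁷ (9 − 2 = 7).
Electron filling gives t2g^6 e_g^1.
Orbital CFSE = 6(-0.4) + 1(0.6) = -1.8Δ₀ = -1.8 × 304 = -547 kJ/mol.
Pairing penalty: 3 pairs vs 2 in the high-spin reference → 1 extra × P = 253 kJ/mol.
Net CFSE = -547 + 253 = -294 kJ/mol.

-294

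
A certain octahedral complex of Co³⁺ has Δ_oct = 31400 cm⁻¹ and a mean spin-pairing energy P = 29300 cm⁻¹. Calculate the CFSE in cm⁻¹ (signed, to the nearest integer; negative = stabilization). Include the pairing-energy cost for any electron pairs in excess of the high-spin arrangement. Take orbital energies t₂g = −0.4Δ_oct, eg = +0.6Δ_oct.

-16760

Co is in group 9, so Co³⁺ is d⁶ (9 − 3 = 6).
With Δ_oct > P the complex is low-spin.
Filling d⁶ accordingly: t₂g⁶ eg⁰.
Orbital CFSE = -2.4Δ_oct = -2.4 × 31400 = -75360 cm⁻¹.
Excess pairs vs high-spin: 3 − 1 = 2; pairing cost = +58600 cm⁻¹.
Net CFSE = -75360 + 58600 = -16760 cm⁻¹.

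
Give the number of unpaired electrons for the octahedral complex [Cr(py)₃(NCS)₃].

3

Ligand charges: 3×(+0) from py and 3×(-1) from NCS⁻ sum to -3; with overall charge +0, Cr is +3.
Group 6 minus oxidation state +3 gives a d³ configuration for Cr³⁺.
Configuration: t2g^3 e_g^0, giving 3 unpaired electrons.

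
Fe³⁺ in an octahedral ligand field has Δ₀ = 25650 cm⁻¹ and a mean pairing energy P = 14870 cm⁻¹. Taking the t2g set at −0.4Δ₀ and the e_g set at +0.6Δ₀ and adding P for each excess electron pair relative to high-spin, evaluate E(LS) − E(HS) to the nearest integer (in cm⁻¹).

-21560

Fe sits in group 8; removing 3 electrons leaves Fe³⁺ with 8 − 3 = 5 d electrons.
In the high-spin limit (t2g^3 e_g^2) the orbital term is 0.0Δ₀ = 0 cm⁻¹, with no excess pairing.
Low-spin: t2g^5 e_g^0, orbital CFSE = -2.0Δ₀ = -51300 cm⁻¹; plus 2 excess pairs × P = +29740 cm⁻¹; total -21560 cm⁻¹.
E(LS) − E(HS) = -21560 − (0) = -21560 cm⁻¹.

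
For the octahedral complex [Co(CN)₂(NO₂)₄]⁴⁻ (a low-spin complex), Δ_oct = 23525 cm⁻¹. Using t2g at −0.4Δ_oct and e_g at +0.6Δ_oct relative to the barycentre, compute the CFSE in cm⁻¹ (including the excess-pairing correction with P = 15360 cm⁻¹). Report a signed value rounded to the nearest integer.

Ligand charges: 2×(-1) from CN⁻ and 4×(-1) from NO₂⁻ sum to -6; with overall charge -4, Co is +2.
Co is in group 9, so Co²⁺ is d⁷ (9 − 2 = 7).
The d⁷ electrons fill as t2g^6 e_g^1.
The orbital stabilization is -1.8Δ_oct = -1.8 × 23525 = -42345 cm⁻¹.
Pairing penalty: 3 pairs vs 2 in the high-spin reference → 1 extra × P = 15360 cm⁻¹.
Overall CFSE = -42345 + 15360 = -26985 cm⁻¹.

-26985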